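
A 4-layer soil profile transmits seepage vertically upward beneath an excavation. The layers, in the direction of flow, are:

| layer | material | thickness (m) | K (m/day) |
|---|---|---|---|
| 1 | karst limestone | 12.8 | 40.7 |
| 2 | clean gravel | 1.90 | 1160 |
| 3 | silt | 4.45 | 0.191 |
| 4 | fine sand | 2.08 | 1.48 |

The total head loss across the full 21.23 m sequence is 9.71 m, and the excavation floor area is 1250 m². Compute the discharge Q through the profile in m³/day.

485

Flow is perpendicular to layering, so the layers act in series and the equivalent K is the thickness-weighted harmonic mean.
Total thickness L = 12.8 + 1.90 + 4.45 + 2.08 = 21.23 m.
Σ(b_i/K_i) = 12.8/40.7 + 1.90/1160 + 4.45/0.191 + 2.08/1.48 = 25.02 d.
K_eq = L / Σ(b_i/K_i) = 21.23 / 25.02 = 0.8485 m/day.
Q = K_eq · A · (Δh/L) = 0.8485 × 1250 × (9.71/21.23) = 485.1 m³/day.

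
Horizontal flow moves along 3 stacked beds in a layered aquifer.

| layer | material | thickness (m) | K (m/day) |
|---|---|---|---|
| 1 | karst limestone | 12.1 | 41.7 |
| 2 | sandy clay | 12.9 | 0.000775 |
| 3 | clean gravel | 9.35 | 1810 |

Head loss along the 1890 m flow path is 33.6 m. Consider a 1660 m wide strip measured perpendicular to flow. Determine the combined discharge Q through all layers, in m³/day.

514000

Flow is parallel to layering, so each bed carries its own Darcy discharge and the transmissivities add.
Σ(K_i·b_i) = 41.7×12.1 + 0.000775×12.9 + 1810×9.35 = 17428 m²/day.
Hydraulic gradient i = Δh / L = 33.6 / 1890 = 0.01778.
Q = Σ(K_i·b_i) · W · i = 17428 × 1660 × 0.01778 = 5.143e+05 m³/day.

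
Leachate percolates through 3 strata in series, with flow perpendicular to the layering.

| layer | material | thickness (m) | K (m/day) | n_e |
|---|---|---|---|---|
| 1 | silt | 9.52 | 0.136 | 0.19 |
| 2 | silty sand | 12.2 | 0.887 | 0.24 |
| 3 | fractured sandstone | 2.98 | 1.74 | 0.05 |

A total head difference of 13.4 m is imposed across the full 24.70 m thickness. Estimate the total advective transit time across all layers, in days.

31.2

With flow normal to the layers, continuity requires the same specific discharge q through every layer.
Σ(b_i/K_i) = 9.52/0.136 + 12.2/0.887 + 2.98/1.74 = 85.47 d.
q = Δh / Σ(b_i/K_i) = 13.4 / 85.47 = 0.1568 m/day.
In each layer the seepage velocity is v_i = q/n_i, so the layer transit time is t_i = b_i·n_i / q:
  layer 1 (silt): t_1 = 9.52 × 0.19 / 0.1568 = 11.54 d
  layer 2 (silty sand): t_2 = 12.2 × 0.24 / 0.1568 = 18.68 d
  layer 3 (fractured sandstone): t_3 = 2.98 × 0.05 / 0.1568 = 0.9503 d
Total t = Σ t_i = 31.16 days.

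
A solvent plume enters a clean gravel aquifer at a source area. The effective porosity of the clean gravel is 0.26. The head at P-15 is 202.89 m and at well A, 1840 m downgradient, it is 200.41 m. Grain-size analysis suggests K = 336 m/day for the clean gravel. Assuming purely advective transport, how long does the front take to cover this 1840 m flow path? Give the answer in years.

Hydraulic gradient i = (202.89 − 200.41) / 1840 = 2.48 / 1840 = 0.001348.
Darcy flux q = K · i = 336.0 × 0.001348 = 0.4529 m/day.
Seepage velocity v = q / n_e = 0.4529 / 0.26 = 1.742 m/day.
Travel time t = L / v = 1840 / 1.742 = 1056 days = 2.892 years.

2.89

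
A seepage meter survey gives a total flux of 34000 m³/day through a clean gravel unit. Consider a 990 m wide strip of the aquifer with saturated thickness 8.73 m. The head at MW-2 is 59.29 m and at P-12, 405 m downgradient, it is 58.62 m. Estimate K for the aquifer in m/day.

2380

Cross-sectional area A = 990 × 8.73 = 8643 m².
Hydraulic gradient i = (59.29 − 58.62) / 405 = 0.67 / 405 = 0.001654.
From Q = K·A·i, K = Q / (A·i) = 34000 / (8643 × 0.001654) = 2378 m/day.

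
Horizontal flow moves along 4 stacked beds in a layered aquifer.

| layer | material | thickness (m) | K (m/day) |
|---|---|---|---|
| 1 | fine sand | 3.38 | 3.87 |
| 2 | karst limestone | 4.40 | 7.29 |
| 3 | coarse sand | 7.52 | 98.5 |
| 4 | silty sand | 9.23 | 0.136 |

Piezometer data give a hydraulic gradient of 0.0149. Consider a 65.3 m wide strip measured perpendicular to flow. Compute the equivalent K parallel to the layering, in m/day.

32.1

Flow is parallel to layering, so each bed carries its own Darcy discharge and the transmissivities add.
Σ(K_i·b_i) = 3.87×3.38 + 7.29×4.40 + 98.5×7.52 + 0.136×9.23 = 787.1 m²/day.
Total thickness b = 24.53 m, so K_eq = Σ(K_i·b_i)/b = 32.09 m/day.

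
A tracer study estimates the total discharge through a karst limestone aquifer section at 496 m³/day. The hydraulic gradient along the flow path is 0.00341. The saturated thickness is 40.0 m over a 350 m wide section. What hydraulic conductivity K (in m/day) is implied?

10.4

Cross-sectional area A = 350 × 40.0 = 14000 m².
Hydraulic gradient i = 0.00341.
From Q = K·A·i, K = Q / (A·i) = 496 / (14000 × 0.003410) = 10.39 m/day.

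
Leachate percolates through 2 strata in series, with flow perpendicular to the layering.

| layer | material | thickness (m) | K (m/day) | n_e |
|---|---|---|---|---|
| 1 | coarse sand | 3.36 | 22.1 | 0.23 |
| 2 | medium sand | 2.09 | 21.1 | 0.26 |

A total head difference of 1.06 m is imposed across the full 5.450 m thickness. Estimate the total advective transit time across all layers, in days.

0.312

With flow normal to the layers, continuity requires the same specific discharge q through every layer.
Σ(b_i/K_i) = 3.36/22.1 + 2.09/21.1 = 0.2511 d.
q = Δh / Σ(b_i/K_i) = 1.06 / 0.2511 = 4.222 m/day.
In each layer the seepage velocity is v_i = q/n_i, so the layer transit time is t_i = b_i·n_i / q:
  layer 1 (coarse sand): t_1 = 3.36 × 0.23 / 4.222 = 0.1831 d
  layer 2 (medium sand): t_2 = 2.09 × 0.26 / 4.222 = 0.1287 d
Total t = Σ t_i = 0.3118 days.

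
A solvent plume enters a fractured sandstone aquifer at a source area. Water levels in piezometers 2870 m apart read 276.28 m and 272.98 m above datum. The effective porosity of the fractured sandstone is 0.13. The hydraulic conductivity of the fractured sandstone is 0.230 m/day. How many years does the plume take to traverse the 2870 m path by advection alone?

Hydraulic gradient i = (276.28 − 272.98) / 2870 = 3.3 / 2870 = 0.001150.
Darcy flux q = K · i = 0.2300 × 0.001150 = 0.0002645 m/day.
Seepage velocity v = q / n_e = 0.0002645 / 0.13 = 0.002034 m/day.
Travel time t = L / v = 2870 / 0.002034 = 1.411e+06 days = 3863 years.

3860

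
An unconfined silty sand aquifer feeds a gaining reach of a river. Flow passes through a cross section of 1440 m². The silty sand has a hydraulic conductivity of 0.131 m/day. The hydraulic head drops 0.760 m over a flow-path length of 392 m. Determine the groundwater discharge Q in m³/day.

Hydraulic gradient i = Δh / L = 0.760 / 392 = 0.001939.
Darcy's law: Q = K · A · i = 0.1310 × 1440 × 0.001939 = 0.3657 m³/day.

0.366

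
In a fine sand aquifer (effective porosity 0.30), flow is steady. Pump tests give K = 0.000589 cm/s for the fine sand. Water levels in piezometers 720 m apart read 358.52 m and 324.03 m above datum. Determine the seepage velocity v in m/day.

0.0813

Convert K: 0.000589 cm/s × 864 = 0.5089 m/day.
Hydraulic gradient i = (358.52 − 324.03) / 720 = 34.49 / 720 = 0.04790.
Darcy flux q = K · i = 0.5089 × 0.04790 = 0.02438 m/day.
Seepage velocity v = q / n_e = 0.02438 / 0.30 = 0.08126 m/day.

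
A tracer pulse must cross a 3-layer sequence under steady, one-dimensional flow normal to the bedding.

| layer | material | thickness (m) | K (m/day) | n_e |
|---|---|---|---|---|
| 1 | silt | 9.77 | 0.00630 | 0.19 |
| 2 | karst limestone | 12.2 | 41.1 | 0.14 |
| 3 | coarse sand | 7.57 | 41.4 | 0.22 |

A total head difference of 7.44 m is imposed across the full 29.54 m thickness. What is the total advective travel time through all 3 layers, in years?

2.99

With flow normal to the layers, continuity requires the same specific discharge q through every layer.
Σ(b_i/K_i) = 9.77/0.00630 + 12.2/41.1 + 7.57/41.4 = 1551 d.
q = Δh / Σ(b_i/K_i) = 7.44 / 1551 = 0.004796 m/day.
In each layer the seepage velocity is v_i = q/n_i, so the layer transit time is t_i = b_i·n_i / q:
  layer 1 (silt): t_1 = 9.77 × 0.19 / 0.004796 = 387.0 d
  layer 2 (karst limestone): t_2 = 12.2 × 0.14 / 0.004796 = 356.1 d
  layer 3 (coarse sand): t_3 = 7.57 × 0.22 / 0.004796 = 347.2 d
Total t = Σ t_i = 1090 days = 2.985 years.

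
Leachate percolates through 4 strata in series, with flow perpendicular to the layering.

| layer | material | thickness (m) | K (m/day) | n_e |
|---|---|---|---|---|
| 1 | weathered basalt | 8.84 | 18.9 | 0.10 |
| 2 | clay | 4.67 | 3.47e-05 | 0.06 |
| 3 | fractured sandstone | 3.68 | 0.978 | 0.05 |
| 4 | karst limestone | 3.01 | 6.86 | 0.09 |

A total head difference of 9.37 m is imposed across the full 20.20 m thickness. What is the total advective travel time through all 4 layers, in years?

63.7

With flow normal to the layers, continuity requires the same specific discharge q through every layer.
Σ(b_i/K_i) = 8.84/18.9 + 4.67/3.47e-05 + 3.68/0.978 + 3.01/6.86 = 1.346e+05 d.
q = Δh / Σ(b_i/K_i) = 9.37 / 1.346e+05 = 6.962e-05 m/day.
In each layer the seepage velocity is v_i = q/n_i, so the layer transit time is t_i = b_i·n_i / q:
  layer 1 (weathered basalt): t_1 = 8.84 × 0.10 / 6.962e-05 = 12697 d
  layer 2 (clay): t_2 = 4.67 × 0.06 / 6.962e-05 = 4025 d
  layer 3 (fractured sandstone): t_3 = 3.68 × 0.05 / 6.962e-05 = 2643 d
  layer 4 (karst limestone): t_4 = 3.01 × 0.09 / 6.962e-05 = 3891 d
Total t = Σ t_i = 23256 days = 63.67 years.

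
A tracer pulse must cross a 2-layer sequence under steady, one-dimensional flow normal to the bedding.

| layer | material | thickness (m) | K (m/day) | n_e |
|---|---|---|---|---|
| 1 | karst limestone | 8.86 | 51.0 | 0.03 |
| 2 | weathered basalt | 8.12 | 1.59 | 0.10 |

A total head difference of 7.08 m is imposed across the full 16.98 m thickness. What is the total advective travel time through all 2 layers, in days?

With flow normal to the layers, continuity requires the same specific discharge q through every layer.
Σ(b_i/K_i) = 8.86/51.0 + 8.12/1.59 = 5.281 d.
q = Δh / Σ(b_i/K_i) = 7.08 / 5.281 = 1.341 m/day.
In each layer the seepage velocity is v_i = q/n_i, so the layer transit time is t_i = b_i·n_i / q:
  layer 1 (karst limestone): t_1 = 8.86 × 0.03 / 1.341 = 0.1982 d
  layer 2 (weathered basalt): t_2 = 8.12 × 0.10 / 1.341 = 0.6056 d
Total t = Σ t_i = 0.8039 days.

0.804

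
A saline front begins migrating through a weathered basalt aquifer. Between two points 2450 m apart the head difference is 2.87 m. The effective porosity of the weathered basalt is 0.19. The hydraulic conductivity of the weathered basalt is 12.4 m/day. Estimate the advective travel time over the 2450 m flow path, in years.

Hydraulic gradient i = Δh / L = 2.87 / 2450 = 0.001171.
Darcy flux q = K · i = 12.40 × 0.001171 = 0.01453 m/day.
Seepage velocity v = q / n_e = 0.01453 / 0.19 = 0.07645 m/day.
Travel time t = L / v = 2450 / 0.07645 = 32047 days = 87.74 years.

87.7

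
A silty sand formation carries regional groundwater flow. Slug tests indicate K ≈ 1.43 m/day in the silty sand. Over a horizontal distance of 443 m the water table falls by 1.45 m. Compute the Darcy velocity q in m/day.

Hydraulic gradient i = Δh / L = 1.45 / 443 = 0.003273.
Specific discharge q = K · i = 1.430 × 0.003273 = 0.004681 m/day.

0.00468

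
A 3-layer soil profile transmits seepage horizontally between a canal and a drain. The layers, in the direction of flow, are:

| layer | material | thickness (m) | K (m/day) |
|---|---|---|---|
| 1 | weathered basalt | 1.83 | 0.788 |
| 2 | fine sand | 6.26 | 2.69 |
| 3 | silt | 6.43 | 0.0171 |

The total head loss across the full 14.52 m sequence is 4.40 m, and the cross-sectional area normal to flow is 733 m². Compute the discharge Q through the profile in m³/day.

Flow is perpendicular to layering, so the layers act in series and the equivalent K is the thickness-weighted harmonic mean.
Total thickness L = 1.83 + 6.26 + 6.43 = 14.52 m.
Σ(b_i/K_i) = 1.83/0.788 + 6.26/2.69 + 6.43/0.0171 = 380.7 d.
K_eq = L / Σ(b_i/K_i) = 14.52 / 380.7 = 0.03814 m/day.
Q = K_eq · A · (Δh/L) = 0.03814 × 733 × (4.40/14.52) = 8.472 m³/day.

8.47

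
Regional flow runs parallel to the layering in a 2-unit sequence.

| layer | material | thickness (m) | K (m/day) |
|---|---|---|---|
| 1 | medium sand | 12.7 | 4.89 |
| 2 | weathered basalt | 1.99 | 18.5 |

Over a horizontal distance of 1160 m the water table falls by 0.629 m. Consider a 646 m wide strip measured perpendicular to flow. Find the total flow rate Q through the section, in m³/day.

34.6

Flow is parallel to layering, so each bed carries its own Darcy discharge and the transmissivities add.
Σ(K_i·b_i) = 4.89×12.7 + 18.5×1.99 = 98.92 m²/day.
Hydraulic gradient i = Δh / L = 0.629 / 1160 = 0.0005422.
Q = Σ(K_i·b_i) · W · i = 98.92 × 646 × 0.0005422 = 34.65 m³/day.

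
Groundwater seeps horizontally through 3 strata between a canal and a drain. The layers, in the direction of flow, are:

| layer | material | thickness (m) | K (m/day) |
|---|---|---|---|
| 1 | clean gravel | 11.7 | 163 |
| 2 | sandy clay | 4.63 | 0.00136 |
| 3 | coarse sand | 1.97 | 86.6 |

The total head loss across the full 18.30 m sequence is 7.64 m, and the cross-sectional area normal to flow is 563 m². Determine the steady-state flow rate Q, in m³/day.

Flow is perpendicular to layering, so the layers act in series and the equivalent K is the thickness-weighted harmonic mean.
Total thickness L = 11.7 + 4.63 + 1.97 = 18.30 m.
Σ(b_i/K_i) = 11.7/163 + 4.63/0.00136 + 1.97/86.6 = 3405 d.
K_eq = L / Σ(b_i/K_i) = 18.30 / 3405 = 0.005375 m/day.
Q = K_eq · A · (Δh/L) = 0.005375 × 563 × (7.64/18.30) = 1.263 m³/day.

1.26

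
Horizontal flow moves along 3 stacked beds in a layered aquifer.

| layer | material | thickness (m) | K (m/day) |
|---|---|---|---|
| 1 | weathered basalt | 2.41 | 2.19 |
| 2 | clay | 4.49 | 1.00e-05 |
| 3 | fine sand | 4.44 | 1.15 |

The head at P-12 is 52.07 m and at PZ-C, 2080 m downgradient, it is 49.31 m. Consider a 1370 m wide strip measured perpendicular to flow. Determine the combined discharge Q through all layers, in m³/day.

Flow is parallel to layering, so each bed carries its own Darcy discharge and the transmissivities add.
Σ(K_i·b_i) = 2.19×2.41 + 1.00e-05×4.49 + 1.15×4.44 = 10.38 m²/day.
Hydraulic gradient i = (52.07 − 49.31) / 2080 = 2.76 / 2080 = 0.001327.
Q = Σ(K_i·b_i) · W · i = 10.38 × 1370 × 0.001327 = 18.88 m³/day.

18.9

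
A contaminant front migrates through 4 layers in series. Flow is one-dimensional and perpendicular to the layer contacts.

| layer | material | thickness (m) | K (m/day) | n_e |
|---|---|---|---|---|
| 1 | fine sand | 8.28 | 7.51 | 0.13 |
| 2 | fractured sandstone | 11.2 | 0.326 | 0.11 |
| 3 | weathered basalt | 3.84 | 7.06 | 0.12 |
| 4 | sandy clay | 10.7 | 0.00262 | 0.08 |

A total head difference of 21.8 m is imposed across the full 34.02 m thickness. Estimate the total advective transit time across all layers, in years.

With flow normal to the layers, continuity requires the same specific discharge q through every layer.
Σ(b_i/K_i) = 8.28/7.51 + 11.2/0.326 + 3.84/7.06 + 10.7/0.00262 = 4120 d.
q = Δh / Σ(b_i/K_i) = 21.8 / 4120 = 0.005291 m/day.
In each layer the seepage velocity is v_i = q/n_i, so the layer transit time is t_i = b_i·n_i / q:
  layer 1 (fine sand): t_1 = 8.28 × 0.13 / 0.005291 = 203.4 d
  layer 2 (fractured sandstone): t_2 = 11.2 × 0.11 / 0.005291 = 232.8 d
  layer 3 (weathered basalt): t_3 = 3.84 × 0.12 / 0.005291 = 87.09 d
  layer 4 (sandy clay): t_4 = 10.7 × 0.08 / 0.005291 = 161.8 d
Total t = Σ t_i = 685.1 days = 1.876 years.

1.88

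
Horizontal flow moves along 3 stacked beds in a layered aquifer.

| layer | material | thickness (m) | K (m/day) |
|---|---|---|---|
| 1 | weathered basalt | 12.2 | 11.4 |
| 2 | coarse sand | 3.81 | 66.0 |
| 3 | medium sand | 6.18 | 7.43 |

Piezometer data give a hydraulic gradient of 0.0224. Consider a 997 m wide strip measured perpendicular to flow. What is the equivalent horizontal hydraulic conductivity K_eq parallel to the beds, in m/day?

19.7

Flow is parallel to layering, so each bed carries its own Darcy discharge and the transmissivities add.
Σ(K_i·b_i) = 11.4×12.2 + 66.0×3.81 + 7.43×6.18 = 436.5 m²/day.
Total thickness b = 22.19 m, so K_eq = Σ(K_i·b_i)/b = 19.67 m/day.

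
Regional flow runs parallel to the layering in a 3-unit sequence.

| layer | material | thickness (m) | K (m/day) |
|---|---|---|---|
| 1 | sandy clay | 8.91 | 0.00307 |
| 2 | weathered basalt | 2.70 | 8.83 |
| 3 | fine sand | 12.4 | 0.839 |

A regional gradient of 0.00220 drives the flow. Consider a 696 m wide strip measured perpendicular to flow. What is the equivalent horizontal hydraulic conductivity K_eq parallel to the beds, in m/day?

Flow is parallel to layering, so each bed carries its own Darcy discharge and the transmissivities add.
Σ(K_i·b_i) = 0.00307×8.91 + 8.83×2.70 + 0.839×12.4 = 34.27 m²/day.
Total thickness b = 24.01 m, so K_eq = Σ(K_i·b_i)/b = 1.427 m/day.

1.43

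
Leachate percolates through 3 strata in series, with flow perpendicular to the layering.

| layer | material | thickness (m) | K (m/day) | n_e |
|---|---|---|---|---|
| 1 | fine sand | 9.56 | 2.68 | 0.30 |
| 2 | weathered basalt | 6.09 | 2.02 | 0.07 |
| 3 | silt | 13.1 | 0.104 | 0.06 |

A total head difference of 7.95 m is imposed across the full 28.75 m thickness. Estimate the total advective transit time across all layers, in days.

With flow normal to the layers, continuity requires the same specific discharge q through every layer.
Σ(b_i/K_i) = 9.56/2.68 + 6.09/2.02 + 13.1/0.104 = 132.5 d.
q = Δh / Σ(b_i/K_i) = 7.95 / 132.5 = 0.05998 m/day.
In each layer the seepage velocity is v_i = q/n_i, so the layer transit time is t_i = b_i·n_i / q:
  layer 1 (fine sand): t_1 = 9.56 × 0.30 / 0.05998 = 47.82 d
  layer 2 (weathered basalt): t_2 = 6.09 × 0.07 / 0.05998 = 7.107 d
  layer 3 (silt): t_3 = 13.1 × 0.06 / 0.05998 = 13.10 d
Total t = Σ t_i = 68.03 days.

68.0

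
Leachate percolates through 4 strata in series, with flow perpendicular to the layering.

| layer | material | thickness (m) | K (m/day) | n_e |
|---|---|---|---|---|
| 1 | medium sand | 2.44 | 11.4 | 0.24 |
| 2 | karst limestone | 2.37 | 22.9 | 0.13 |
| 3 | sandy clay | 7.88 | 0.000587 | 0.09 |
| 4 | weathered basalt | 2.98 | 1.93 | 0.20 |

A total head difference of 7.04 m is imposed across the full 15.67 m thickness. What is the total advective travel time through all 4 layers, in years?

With flow normal to the layers, continuity requires the same specific discharge q through every layer.
Σ(b_i/K_i) = 2.44/11.4 + 2.37/22.9 + 7.88/0.000587 + 2.98/1.93 = 13426 d.
q = Δh / Σ(b_i/K_i) = 7.04 / 13426 = 0.0005244 m/day.
In each layer the seepage velocity is v_i = q/n_i, so the layer transit time is t_i = b_i·n_i / q:
  layer 1 (medium sand): t_1 = 2.44 × 0.24 / 0.0005244 = 1117 d
  layer 2 (karst limestone): t_2 = 2.37 × 0.13 / 0.0005244 = 587.6 d
  layer 3 (sandy clay): t_3 = 7.88 × 0.09 / 0.0005244 = 1353 d
  layer 4 (weathered basalt): t_4 = 2.98 × 0.20 / 0.0005244 = 1137 d
Total t = Σ t_i = 4194 days = 11.48 years.

11.5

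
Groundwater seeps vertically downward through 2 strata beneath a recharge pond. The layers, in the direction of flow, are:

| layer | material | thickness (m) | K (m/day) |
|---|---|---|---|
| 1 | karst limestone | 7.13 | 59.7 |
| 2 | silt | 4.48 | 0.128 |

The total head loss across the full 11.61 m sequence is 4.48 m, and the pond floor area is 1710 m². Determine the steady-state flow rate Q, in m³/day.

Flow is perpendicular to layering, so the layers act in series and the equivalent K is the thickness-weighted harmonic mean.
Total thickness L = 7.13 + 4.48 = 11.61 m.
Σ(b_i/K_i) = 7.13/59.7 + 4.48/0.128 = 35.12 d.
K_eq = L / Σ(b_i/K_i) = 11.61 / 35.12 = 0.3306 m/day.
Q = K_eq · A · (Δh/L) = 0.3306 × 1710 × (4.48/11.61) = 218.1 m³/day.

218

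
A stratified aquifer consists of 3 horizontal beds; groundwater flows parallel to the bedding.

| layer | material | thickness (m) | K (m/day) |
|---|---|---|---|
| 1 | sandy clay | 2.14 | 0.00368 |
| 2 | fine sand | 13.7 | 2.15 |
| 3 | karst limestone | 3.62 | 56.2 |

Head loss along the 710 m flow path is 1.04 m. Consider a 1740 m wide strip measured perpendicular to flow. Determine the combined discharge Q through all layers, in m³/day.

Flow is parallel to layering, so each bed carries its own Darcy discharge and the transmissivities add.
Σ(K_i·b_i) = 0.00368×2.14 + 2.15×13.7 + 56.2×3.62 = 232.9 m²/day.
Hydraulic gradient i = Δh / L = 1.04 / 710 = 0.001465.
Q = Σ(K_i·b_i) · W · i = 232.9 × 1740 × 0.001465 = 593.6 m³/day.

594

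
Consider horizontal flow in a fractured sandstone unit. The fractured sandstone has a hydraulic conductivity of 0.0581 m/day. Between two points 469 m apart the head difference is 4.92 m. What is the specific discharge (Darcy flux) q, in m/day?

Hydraulic gradient i = Δh / L = 4.92 / 469 = 0.01049.
Specific discharge q = K · i = 0.05810 × 0.01049 = 0.0006095 m/day.

0.000609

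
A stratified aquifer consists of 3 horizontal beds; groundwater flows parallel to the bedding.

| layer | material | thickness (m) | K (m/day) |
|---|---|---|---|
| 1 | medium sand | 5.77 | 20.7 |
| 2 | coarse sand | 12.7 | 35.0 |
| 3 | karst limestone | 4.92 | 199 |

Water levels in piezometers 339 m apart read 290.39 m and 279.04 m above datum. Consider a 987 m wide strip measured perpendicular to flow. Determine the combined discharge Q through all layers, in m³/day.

Flow is parallel to layering, so each bed carries its own Darcy discharge and the transmissivities add.
Σ(K_i·b_i) = 20.7×5.77 + 35.0×12.7 + 199×4.92 = 1543 m²/day.
Hydraulic gradient i = (290.39 − 279.04) / 339 = 11.35 / 339 = 0.03348.
Q = Σ(K_i·b_i) · W · i = 1543 × 987 × 0.03348 = 50990 m³/day.

51000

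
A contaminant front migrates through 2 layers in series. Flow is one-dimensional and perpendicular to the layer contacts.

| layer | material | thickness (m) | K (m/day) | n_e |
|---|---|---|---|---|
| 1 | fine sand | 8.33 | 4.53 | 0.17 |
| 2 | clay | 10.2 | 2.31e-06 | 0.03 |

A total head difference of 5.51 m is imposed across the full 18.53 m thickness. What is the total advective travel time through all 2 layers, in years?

With flow normal to the layers, continuity requires the same specific discharge q through every layer.
Σ(b_i/K_i) = 8.33/4.53 + 10.2/2.31e-06 = 4.416e+06 d.
q = Δh / Σ(b_i/K_i) = 5.51 / 4.416e+06 = 1.248e-06 m/day.
In each layer the seepage velocity is v_i = q/n_i, so the layer transit time is t_i = b_i·n_i / q:
  layer 1 (fine sand): t_1 = 8.33 × 0.17 / 1.248e-06 = 1.135e+06 d
  layer 2 (clay): t_2 = 10.2 × 0.03 / 1.248e-06 = 2.452e+05 d
Total t = Σ t_i = 1.380e+06 days = 3778 years.

3780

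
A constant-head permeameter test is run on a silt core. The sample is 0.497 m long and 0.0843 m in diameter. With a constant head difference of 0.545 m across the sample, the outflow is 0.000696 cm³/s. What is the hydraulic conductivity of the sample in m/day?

0.00983

Cross-sectional area A = π·(d/2)² = π × (0.0843/2)² = 0.005581 m².
Convert discharge: 0.000696 cm³/s = 6.960e-10 m³/s.
Darcy's law rearranged: K = Q·L / (A·Δh) = 6.960e-10 × 0.497 / (0.005581 × 0.545) = 1.137e-07 m/s = 0.009825 m/day.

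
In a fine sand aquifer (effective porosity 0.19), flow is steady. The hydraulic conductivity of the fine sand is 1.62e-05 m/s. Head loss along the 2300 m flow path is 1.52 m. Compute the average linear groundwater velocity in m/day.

0.00487

Convert K: 1.62e-05 m/s × 86400 = 1.400 m/day.
Hydraulic gradient i = Δh / L = 1.52 / 2300 = 0.0006609.
Darcy flux q = K · i = 1.400 × 0.0006609 = 0.0009250 m/day.
Seepage velocity v = q / n_e = 0.0009250 / 0.19 = 0.004868 m/day.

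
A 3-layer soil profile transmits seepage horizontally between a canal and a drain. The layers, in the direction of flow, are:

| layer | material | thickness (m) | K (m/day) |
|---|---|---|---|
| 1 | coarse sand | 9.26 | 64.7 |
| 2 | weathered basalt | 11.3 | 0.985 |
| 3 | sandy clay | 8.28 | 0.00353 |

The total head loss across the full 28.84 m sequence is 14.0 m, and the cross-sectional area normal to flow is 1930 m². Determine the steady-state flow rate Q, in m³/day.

11.5

Flow is perpendicular to layering, so the layers act in series and the equivalent K is the thickness-weighted harmonic mean.
Total thickness L = 9.26 + 11.3 + 8.28 = 28.84 m.
Σ(b_i/K_i) = 9.26/64.7 + 11.3/0.985 + 8.28/0.00353 = 2357 d.
K_eq = L / Σ(b_i/K_i) = 28.84 / 2357 = 0.01223 m/day.
Q = K_eq · A · (Δh/L) = 0.01223 × 1930 × (14.0/28.84) = 11.46 m³/day.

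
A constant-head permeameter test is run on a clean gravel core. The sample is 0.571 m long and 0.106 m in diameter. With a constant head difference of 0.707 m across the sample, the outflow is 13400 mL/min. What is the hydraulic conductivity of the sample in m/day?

1770

Cross-sectional area A = π·(d/2)² = π × (0.106/2)² = 0.008825 m².
Convert discharge: 13400 mL/min = 0.0002233 m³/s.
Darcy's law rearranged: K = Q·L / (A·Δh) = 0.0002233 × 0.571 / (0.008825 × 0.707) = 0.02044 m/s = 1766 m/day.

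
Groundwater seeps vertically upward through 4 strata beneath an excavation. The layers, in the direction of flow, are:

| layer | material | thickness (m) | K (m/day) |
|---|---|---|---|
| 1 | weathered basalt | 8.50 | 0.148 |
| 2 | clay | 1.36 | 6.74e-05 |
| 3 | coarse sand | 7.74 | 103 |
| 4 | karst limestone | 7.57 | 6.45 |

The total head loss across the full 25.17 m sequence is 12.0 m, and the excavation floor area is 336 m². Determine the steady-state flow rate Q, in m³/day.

0.199

Flow is perpendicular to layering, so the layers act in series and the equivalent K is the thickness-weighted harmonic mean.
Total thickness L = 8.50 + 1.36 + 7.74 + 7.57 = 25.17 m.
Σ(b_i/K_i) = 8.50/0.148 + 1.36/6.74e-05 + 7.74/103 + 7.57/6.45 = 20237 d.
K_eq = L / Σ(b_i/K_i) = 25.17 / 20237 = 0.001244 m/day.
Q = K_eq · A · (Δh/L) = 0.001244 × 336 × (12.0/25.17) = 0.1992 m³/day.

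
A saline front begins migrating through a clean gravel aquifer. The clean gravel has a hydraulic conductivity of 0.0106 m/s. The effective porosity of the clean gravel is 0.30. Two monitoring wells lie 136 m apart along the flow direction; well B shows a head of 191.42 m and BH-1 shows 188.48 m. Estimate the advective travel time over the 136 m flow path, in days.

Convert K: 0.0106 m/s × 86400 = 915.8 m/day.
Hydraulic gradient i = (191.42 − 188.48) / 136 = 2.94 / 136 = 0.02162.
Darcy flux q = K · i = 915.8 × 0.02162 = 19.80 m/day.
Seepage velocity v = q / n_e = 19.80 / 0.30 = 65.99 m/day.
Travel time t = L / v = 136 / 65.99 = 2.061 days.

2.06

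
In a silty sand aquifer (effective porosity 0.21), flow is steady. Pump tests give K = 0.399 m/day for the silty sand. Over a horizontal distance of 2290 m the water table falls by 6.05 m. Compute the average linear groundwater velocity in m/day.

0.00502

Hydraulic gradient i = Δh / L = 6.05 / 2290 = 0.002642.
Darcy flux q = K · i = 0.3990 × 0.002642 = 0.001054 m/day.
Seepage velocity v = q / n_e = 0.001054 / 0.21 = 0.005020 m/day.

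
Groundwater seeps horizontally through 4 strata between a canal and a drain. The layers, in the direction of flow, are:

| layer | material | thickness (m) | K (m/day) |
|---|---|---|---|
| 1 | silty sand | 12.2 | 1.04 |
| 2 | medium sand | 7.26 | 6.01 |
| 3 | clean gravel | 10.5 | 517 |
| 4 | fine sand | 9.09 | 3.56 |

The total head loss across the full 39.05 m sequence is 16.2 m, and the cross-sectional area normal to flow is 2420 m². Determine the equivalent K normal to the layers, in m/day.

Flow is perpendicular to layering, so the layers act in series and the equivalent K is the thickness-weighted harmonic mean.
Total thickness L = 12.2 + 7.26 + 10.5 + 9.09 = 39.05 m.
Σ(b_i/K_i) = 12.2/1.04 + 7.26/6.01 + 10.5/517 + 9.09/3.56 = 15.51 d.
K_eq = L / Σ(b_i/K_i) = 39.05 / 15.51 = 2.517 m/day.

2.52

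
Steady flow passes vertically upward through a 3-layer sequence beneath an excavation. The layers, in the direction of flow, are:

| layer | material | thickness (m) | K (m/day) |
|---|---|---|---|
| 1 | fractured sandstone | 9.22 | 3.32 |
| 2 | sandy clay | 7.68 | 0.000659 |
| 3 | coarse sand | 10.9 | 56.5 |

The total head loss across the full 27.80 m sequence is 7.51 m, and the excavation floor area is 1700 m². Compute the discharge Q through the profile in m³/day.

Flow is perpendicular to layering, so the layers act in series and the equivalent K is the thickness-weighted harmonic mean.
Total thickness L = 9.22 + 7.68 + 10.9 = 27.80 m.
Σ(b_i/K_i) = 9.22/3.32 + 7.68/0.000659 + 10.9/56.5 = 11657 d.
K_eq = L / Σ(b_i/K_i) = 27.80 / 11657 = 0.002385 m/day.
Q = K_eq · A · (Δh/L) = 0.002385 × 1700 × (7.51/27.80) = 1.095 m³/day.

1.10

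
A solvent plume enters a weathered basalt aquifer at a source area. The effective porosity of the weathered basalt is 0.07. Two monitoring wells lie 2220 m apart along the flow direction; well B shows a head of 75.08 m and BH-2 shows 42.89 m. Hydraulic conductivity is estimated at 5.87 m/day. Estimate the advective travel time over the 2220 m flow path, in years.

Hydraulic gradient i = (75.08 − 42.89) / 2220 = 32.19 / 2220 = 0.01450.
Darcy flux q = K · i = 5.870 × 0.01450 = 0.08511 m/day.
Seepage velocity v = q / n_e = 0.08511 / 0.07 = 1.216 m/day.
Travel time t = L / v = 2220 / 1.216 = 1826 days = 4.999 years.

5.00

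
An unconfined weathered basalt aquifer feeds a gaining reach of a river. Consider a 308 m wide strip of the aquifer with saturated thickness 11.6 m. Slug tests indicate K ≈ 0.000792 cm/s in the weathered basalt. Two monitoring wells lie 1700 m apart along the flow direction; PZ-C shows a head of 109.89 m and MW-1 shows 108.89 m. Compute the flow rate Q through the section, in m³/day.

Convert K: 0.000792 cm/s × 864 = 0.6843 m/day.
Cross-sectional area A = 308 × 11.6 = 3573 m².
Hydraulic gradient i = (109.89 − 108.89) / 1700 = 1 / 1700 = 0.0005882.
Darcy's law: Q = K · A · i = 0.6843 × 3573 × 0.0005882 = 1.438 m³/day.

1.44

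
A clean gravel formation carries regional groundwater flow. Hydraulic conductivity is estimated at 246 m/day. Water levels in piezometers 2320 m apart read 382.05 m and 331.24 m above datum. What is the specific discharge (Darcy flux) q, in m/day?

Hydraulic gradient i = (382.05 − 331.24) / 2320 = 50.81 / 2320 = 0.02190.
Specific discharge q = K · i = 246.0 × 0.02190 = 5.388 m/day.

5.39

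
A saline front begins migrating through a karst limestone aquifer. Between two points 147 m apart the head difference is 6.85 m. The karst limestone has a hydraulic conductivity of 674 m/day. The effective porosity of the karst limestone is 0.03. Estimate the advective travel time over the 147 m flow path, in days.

Hydraulic gradient i = Δh / L = 6.85 / 147 = 0.04660.
Darcy flux q = K · i = 674.0 × 0.04660 = 31.41 m/day.
Seepage velocity v = q / n_e = 31.41 / 0.03 = 1047 m/day.
Travel time t = L / v = 147 / 1047 = 0.1404 days.

0.140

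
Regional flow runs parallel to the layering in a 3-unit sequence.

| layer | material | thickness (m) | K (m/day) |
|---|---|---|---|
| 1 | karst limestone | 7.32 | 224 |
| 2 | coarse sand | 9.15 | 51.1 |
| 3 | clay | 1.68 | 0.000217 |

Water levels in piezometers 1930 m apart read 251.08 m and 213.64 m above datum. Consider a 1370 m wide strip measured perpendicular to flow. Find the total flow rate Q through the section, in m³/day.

56000

Flow is parallel to layering, so each bed carries its own Darcy discharge and the transmissivities add.
Σ(K_i·b_i) = 224×7.32 + 51.1×9.15 + 0.000217×1.68 = 2107 m²/day.
Hydraulic gradient i = (251.08 − 213.64) / 1930 = 37.44 / 1930 = 0.01940.
Q = Σ(K_i·b_i) · W · i = 2107 × 1370 × 0.01940 = 56003 m³/day.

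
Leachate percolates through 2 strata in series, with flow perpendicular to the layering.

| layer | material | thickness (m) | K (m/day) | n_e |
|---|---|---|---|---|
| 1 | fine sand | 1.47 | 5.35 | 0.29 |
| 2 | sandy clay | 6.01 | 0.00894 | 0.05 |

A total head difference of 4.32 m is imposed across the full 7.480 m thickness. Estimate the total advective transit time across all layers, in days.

With flow normal to the layers, continuity requires the same specific discharge q through every layer.
Σ(b_i/K_i) = 1.47/5.35 + 6.01/0.00894 = 672.5 d.
q = Δh / Σ(b_i/K_i) = 4.32 / 672.5 = 0.006423 m/day.
In each layer the seepage velocity is v_i = q/n_i, so the layer transit time is t_i = b_i·n_i / q:
  layer 1 (fine sand): t_1 = 1.47 × 0.29 / 0.006423 = 66.37 d
  layer 2 (sandy clay): t_2 = 6.01 × 0.05 / 0.006423 = 46.78 d
Total t = Σ t_i = 113.1 days.

113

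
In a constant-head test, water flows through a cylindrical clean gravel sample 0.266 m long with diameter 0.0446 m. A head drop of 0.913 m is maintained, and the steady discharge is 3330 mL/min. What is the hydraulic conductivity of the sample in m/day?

894

Cross-sectional area A = π·(d/2)² = π × (0.0446/2)² = 0.001562 m².
Convert discharge: 3330 mL/min = 5.550e-05 m³/s.
Darcy's law rearranged: K = Q·L / (A·Δh) = 5.550e-05 × 0.266 / (0.001562 × 0.913) = 0.01035 m/s = 894.2 m/day.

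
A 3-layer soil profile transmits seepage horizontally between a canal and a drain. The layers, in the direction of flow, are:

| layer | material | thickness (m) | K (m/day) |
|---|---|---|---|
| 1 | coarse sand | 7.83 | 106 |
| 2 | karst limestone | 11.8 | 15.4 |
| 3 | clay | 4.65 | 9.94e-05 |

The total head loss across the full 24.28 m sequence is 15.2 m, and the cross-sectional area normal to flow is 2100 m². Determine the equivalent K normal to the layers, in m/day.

Flow is perpendicular to layering, so the layers act in series and the equivalent K is the thickness-weighted harmonic mean.
Total thickness L = 7.83 + 11.8 + 4.65 = 24.28 m.
Σ(b_i/K_i) = 7.83/106 + 11.8/15.4 + 4.65/9.94e-05 = 46782 d.
K_eq = L / Σ(b_i/K_i) = 24.28 / 46782 = 0.0005190 m/day.

0.000519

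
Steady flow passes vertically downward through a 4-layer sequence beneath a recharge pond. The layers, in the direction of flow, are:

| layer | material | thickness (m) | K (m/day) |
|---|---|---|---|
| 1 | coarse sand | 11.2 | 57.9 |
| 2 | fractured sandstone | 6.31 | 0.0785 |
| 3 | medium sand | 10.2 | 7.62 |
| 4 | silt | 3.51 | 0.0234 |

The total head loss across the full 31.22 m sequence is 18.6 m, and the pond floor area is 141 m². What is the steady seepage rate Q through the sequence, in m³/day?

11.3

Flow is perpendicular to layering, so the layers act in series and the equivalent K is the thickness-weighted harmonic mean.
Total thickness L = 11.2 + 6.31 + 10.2 + 3.51 = 31.22 m.
Σ(b_i/K_i) = 11.2/57.9 + 6.31/0.0785 + 10.2/7.62 + 3.51/0.0234 = 231.9 d.
K_eq = L / Σ(b_i/K_i) = 31.22 / 231.9 = 0.1346 m/day.
Q = K_eq · A · (Δh/L) = 0.1346 × 141 × (18.6/31.22) = 11.31 m³/day.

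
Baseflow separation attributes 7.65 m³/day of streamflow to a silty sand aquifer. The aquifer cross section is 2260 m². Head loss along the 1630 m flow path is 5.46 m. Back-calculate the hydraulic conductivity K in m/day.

Hydraulic gradient i = Δh / L = 5.46 / 1630 = 0.003350.
From Q = K·A·i, K = Q / (A·i) = 7.65 / (2260 × 0.003350) = 1.011 m/day.

1.01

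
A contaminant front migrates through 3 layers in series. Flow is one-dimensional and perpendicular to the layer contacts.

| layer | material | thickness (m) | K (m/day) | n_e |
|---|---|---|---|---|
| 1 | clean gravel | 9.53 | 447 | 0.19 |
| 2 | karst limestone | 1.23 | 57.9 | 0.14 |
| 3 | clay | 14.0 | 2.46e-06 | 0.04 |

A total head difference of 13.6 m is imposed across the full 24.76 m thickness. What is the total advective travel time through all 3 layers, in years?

2910

With flow normal to the layers, continuity requires the same specific discharge q through every layer.
Σ(b_i/K_i) = 9.53/447 + 1.23/57.9 + 14.0/2.46e-06 = 5.691e+06 d.
q = Δh / Σ(b_i/K_i) = 13.6 / 5.691e+06 = 2.390e-06 m/day.
In each layer the seepage velocity is v_i = q/n_i, so the layer transit time is t_i = b_i·n_i / q:
  layer 1 (clean gravel): t_1 = 9.53 × 0.19 / 2.390e-06 = 7.577e+05 d
  layer 2 (karst limestone): t_2 = 1.23 × 0.14 / 2.390e-06 = 72059 d
  layer 3 (clay): t_3 = 14.0 × 0.04 / 2.390e-06 = 2.343e+05 d
Total t = Σ t_i = 1.064e+06 days = 2913 years.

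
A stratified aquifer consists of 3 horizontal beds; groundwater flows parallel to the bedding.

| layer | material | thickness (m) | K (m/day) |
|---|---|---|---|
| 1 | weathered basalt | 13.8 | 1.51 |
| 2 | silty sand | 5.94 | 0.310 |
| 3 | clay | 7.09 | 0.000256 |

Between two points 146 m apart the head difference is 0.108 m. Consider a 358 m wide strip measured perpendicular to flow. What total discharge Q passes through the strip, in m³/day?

Flow is parallel to layering, so each bed carries its own Darcy discharge and the transmissivities add.
Σ(K_i·b_i) = 1.51×13.8 + 0.310×5.94 + 0.000256×7.09 = 22.68 m²/day.
Hydraulic gradient i = Δh / L = 0.108 / 146 = 0.0007397.
Q = Σ(K_i·b_i) · W · i = 22.68 × 358 × 0.0007397 = 6.006 m³/day.

6.01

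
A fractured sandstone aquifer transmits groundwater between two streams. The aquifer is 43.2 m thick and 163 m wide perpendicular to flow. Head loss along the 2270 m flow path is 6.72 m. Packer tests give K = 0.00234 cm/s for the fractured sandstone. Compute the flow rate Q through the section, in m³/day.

Convert K: 0.00234 cm/s × 864 = 2.022 m/day.
Cross-sectional area A = 163 × 43.2 = 7042 m².
Hydraulic gradient i = Δh / L = 6.72 / 2270 = 0.002960.
Darcy's law: Q = K · A · i = 2.022 × 7042 × 0.002960 = 42.14 m³/day.

42.1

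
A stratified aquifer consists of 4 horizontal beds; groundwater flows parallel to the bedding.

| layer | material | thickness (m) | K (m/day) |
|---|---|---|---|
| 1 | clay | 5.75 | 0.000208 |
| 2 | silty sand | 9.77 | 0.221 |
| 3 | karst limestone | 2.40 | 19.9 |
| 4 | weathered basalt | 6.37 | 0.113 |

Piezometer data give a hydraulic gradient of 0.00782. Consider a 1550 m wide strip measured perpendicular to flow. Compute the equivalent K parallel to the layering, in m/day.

Flow is parallel to layering, so each bed carries its own Darcy discharge and the transmissivities add.
Σ(K_i·b_i) = 0.000208×5.75 + 0.221×9.77 + 19.9×2.40 + 0.113×6.37 = 50.64 m²/day.
Total thickness b = 24.29 m, so K_eq = Σ(K_i·b_i)/b = 2.085 m/day.

2.08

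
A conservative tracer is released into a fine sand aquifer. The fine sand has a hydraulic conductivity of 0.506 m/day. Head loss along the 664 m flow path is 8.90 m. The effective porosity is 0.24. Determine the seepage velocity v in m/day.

0.0283

Hydraulic gradient i = Δh / L = 8.90 / 664 = 0.01340.
Darcy flux q = K · i = 0.5060 × 0.01340 = 0.006782 m/day.
Seepage velocity v = q / n_e = 0.006782 / 0.24 = 0.02826 m/day.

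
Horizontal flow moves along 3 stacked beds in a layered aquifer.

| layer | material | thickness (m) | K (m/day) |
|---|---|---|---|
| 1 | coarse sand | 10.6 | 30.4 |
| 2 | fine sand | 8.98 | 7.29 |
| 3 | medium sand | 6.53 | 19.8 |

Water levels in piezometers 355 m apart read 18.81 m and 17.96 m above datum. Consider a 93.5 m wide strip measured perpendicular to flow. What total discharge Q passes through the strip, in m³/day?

116

Flow is parallel to layering, so each bed carries its own Darcy discharge and the transmissivities add.
Σ(K_i·b_i) = 30.4×10.6 + 7.29×8.98 + 19.8×6.53 = 517.0 m²/day.
Hydraulic gradient i = (18.81 − 17.96) / 355 = 0.85 / 355 = 0.002394.
Q = Σ(K_i·b_i) · W · i = 517.0 × 93.5 × 0.002394 = 115.7 m³/day.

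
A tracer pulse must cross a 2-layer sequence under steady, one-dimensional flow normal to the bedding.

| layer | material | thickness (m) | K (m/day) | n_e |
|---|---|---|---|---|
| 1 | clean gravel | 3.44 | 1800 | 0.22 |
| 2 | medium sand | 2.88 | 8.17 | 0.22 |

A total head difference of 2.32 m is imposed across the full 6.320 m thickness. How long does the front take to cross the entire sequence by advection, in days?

With flow normal to the layers, continuity requires the same specific discharge q through every layer.
Σ(b_i/K_i) = 3.44/1800 + 2.88/8.17 = 0.3544 d.
q = Δh / Σ(b_i/K_i) = 2.32 / 0.3544 = 6.546 m/day.
In each layer the seepage velocity is v_i = q/n_i, so the layer transit time is t_i = b_i·n_i / q:
  layer 1 (clean gravel): t_1 = 3.44 × 0.22 / 6.546 = 0.1156 d
  layer 2 (medium sand): t_2 = 2.88 × 0.22 / 6.546 = 0.09679 d
Total t = Σ t_i = 0.2124 days.

0.212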